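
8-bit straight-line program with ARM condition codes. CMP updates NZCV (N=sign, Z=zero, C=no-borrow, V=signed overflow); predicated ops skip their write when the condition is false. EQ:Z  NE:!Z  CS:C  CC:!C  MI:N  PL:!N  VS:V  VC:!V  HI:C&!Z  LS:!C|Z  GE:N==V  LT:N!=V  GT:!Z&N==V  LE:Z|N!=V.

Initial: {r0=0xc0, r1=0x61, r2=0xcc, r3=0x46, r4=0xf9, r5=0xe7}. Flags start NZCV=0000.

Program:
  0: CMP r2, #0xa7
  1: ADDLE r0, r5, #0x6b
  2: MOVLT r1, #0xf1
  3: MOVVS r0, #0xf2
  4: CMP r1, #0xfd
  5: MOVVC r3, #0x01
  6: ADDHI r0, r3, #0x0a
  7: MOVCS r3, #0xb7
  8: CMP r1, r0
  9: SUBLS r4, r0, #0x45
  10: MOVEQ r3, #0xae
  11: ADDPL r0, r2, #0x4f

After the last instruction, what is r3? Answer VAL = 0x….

VAL = 0x01

[0] flags=0010 → (cmp)
[1] flags=0010 LE?F → skip
[2] flags=0010 LT?F → skip
[3] flags=0010 VS?F → skip
[4] flags=0000 → (cmp)
[5] flags=0000 VC?T → r3=0x01
[6] flags=0000 HI?F → skip
[7] flags=0000 CS?F → skip
[8] flags=1001 → (cmp)
[9] flags=1001 LS?T → r4=0x7b
[10] flags=1001 EQ?F → skip
[11] flags=1001 PL?F → skip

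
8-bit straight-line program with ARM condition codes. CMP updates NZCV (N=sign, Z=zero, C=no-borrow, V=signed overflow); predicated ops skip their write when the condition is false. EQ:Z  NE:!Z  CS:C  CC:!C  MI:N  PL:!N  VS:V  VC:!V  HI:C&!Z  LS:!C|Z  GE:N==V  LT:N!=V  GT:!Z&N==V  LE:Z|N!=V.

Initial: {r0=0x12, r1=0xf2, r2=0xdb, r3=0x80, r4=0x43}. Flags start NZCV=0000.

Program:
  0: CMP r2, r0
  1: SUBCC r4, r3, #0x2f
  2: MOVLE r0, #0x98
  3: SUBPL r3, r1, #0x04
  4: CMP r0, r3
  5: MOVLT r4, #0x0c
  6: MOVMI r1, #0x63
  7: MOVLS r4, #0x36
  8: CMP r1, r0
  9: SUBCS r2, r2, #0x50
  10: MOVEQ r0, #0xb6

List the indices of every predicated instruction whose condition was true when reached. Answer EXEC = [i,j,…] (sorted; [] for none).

0: ✓ CMP  NZCV=1010
1: · SUBCC
2: ✓ MOVLE  r0←0x98
3: · SUBPL
4: ✓ CMP  NZCV=0010
5: · MOVLT
6: · MOVMI
7: · MOVLS
8: ✓ CMP  NZCV=0010
9: ✓ SUBCS  r2←0x8b
10: · MOVEQ

EXEC = [2,9]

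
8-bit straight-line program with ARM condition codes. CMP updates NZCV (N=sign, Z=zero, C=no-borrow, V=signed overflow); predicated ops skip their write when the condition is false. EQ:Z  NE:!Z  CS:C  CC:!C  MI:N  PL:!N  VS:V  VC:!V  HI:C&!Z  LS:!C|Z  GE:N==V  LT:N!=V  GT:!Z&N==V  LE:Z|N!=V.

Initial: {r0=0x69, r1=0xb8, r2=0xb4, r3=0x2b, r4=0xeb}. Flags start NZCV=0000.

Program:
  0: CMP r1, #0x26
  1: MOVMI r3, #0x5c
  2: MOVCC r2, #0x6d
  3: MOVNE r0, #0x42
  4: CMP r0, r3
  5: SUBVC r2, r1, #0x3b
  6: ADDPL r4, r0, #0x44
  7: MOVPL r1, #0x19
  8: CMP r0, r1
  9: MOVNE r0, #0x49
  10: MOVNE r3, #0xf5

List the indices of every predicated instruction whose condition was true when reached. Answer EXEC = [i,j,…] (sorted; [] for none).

EXEC = [1,3,5,9,10]

[0] flags=1010 → (cmp)
[1] flags=1010 MI?T → r3=0x5c
[2] flags=1010 CC?F → skip
[3] flags=1010 NE?T → r0=0x42
[4] flags=1000 → (cmp)
[5] flags=1000 VC?T → r2=0x7d
[6] flags=1000 PL?F → skip
[7] flags=1000 PL?F → skip
[8] flags=1001 → (cmp)
[9] flags=1001 NE?T → r0=0x49
[10] flags=1001 NE?T → r3=0xf5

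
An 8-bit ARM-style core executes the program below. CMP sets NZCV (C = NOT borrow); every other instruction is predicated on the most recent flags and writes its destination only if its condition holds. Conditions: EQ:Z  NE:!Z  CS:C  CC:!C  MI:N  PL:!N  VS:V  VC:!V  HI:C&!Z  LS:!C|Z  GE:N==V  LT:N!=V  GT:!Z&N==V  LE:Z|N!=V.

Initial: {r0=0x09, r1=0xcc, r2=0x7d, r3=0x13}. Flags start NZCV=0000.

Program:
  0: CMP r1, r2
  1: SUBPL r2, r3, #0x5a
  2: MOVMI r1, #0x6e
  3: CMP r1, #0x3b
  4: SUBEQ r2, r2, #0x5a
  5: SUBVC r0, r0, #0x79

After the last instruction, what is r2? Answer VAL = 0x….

[0] flags=0011 → (cmp)
[1] flags=0011 PL?T → r2=0xb9
[2] flags=0011 MI?F → skip
[3] flags=1010 → (cmp)
[4] flags=1010 EQ?F → skip
[5] flags=1010 VC?T → r0=0x90

VAL = 0xb9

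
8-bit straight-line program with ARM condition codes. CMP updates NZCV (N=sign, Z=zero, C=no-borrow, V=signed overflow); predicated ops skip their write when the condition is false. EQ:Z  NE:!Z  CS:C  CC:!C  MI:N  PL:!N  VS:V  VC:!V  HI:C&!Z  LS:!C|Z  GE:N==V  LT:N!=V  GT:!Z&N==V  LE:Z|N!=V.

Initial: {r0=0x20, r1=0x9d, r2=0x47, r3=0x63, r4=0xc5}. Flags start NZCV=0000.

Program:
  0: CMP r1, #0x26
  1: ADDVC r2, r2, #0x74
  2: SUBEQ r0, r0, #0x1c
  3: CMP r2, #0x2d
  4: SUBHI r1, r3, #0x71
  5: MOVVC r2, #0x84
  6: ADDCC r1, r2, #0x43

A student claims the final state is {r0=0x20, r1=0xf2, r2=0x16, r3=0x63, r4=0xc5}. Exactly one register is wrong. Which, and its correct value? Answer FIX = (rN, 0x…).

FIX = (r2, 0x84)

0: ✓ CMP  NZCV=0011
1: · ADDVC
2: · SUBEQ
3: ✓ CMP  NZCV=0010
4: ✓ SUBHI  r1←0xf2
5: ✓ MOVVC  r2←0x84
6: · ADDCC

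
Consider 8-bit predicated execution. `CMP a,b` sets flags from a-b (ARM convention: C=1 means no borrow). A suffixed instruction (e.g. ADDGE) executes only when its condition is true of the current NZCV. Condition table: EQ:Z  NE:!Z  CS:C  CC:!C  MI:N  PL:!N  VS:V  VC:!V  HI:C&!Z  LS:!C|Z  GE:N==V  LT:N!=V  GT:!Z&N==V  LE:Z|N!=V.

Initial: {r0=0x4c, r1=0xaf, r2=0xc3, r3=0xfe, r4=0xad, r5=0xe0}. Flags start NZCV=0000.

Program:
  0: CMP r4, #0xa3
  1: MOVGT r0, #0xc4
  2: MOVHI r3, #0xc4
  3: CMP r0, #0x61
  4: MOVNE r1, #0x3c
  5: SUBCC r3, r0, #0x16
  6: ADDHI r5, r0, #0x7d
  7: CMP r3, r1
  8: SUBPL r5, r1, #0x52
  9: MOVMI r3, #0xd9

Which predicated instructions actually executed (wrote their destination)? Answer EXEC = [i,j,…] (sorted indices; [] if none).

EXEC = [1,2,4,6,9]

[0] flags=0010 → (cmp)
[1] flags=0010 GT?T → r0=0xc4
[2] flags=0010 HI?T → r3=0xc4
[3] flags=0011 → (cmp)
[4] flags=0011 NE?T → r1=0x3c
[5] flags=0011 CC?F → skip
[6] flags=0011 HI?T → r5=0x41
[7] flags=1010 → (cmp)
[8] flags=1010 PL?F → skip
[9] flags=1010 MI?T → r3=0xd9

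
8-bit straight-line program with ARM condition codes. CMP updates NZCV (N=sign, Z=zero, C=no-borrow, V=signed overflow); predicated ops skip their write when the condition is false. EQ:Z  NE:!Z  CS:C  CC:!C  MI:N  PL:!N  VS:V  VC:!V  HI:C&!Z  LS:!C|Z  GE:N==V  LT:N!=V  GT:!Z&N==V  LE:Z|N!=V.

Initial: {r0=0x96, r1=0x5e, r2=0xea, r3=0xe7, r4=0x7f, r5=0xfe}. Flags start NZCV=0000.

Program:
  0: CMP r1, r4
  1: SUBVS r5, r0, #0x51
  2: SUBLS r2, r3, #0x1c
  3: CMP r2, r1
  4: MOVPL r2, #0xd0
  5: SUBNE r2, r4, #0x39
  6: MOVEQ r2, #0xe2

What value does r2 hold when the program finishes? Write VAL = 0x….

VAL = 0x46

0: ✓ CMP  NZCV=1000
1: · SUBVS
2: ✓ SUBLS  r2←0xcb
3: ✓ CMP  NZCV=0011
4: ✓ MOVPL  r2←0xd0
5: ✓ SUBNE  r2←0x46
6: · MOVEQ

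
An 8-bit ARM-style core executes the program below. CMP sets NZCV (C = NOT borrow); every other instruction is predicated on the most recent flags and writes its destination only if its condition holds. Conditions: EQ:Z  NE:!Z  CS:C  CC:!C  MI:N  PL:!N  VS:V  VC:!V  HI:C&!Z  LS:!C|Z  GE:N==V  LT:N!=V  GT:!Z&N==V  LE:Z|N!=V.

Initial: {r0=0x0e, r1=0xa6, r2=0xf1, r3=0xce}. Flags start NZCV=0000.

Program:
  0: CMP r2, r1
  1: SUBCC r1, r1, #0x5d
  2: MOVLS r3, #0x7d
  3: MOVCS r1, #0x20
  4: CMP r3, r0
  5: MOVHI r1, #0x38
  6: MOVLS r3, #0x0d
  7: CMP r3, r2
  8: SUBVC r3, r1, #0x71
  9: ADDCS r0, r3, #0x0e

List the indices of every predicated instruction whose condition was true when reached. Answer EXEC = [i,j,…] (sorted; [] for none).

EXEC = [3,5,8]

[0] flags=0010 → (cmp)
[1] flags=0010 CC?F → skip
[2] flags=0010 LS?F → skip
[3] flags=0010 CS?T → r1=0x20
[4] flags=1010 → (cmp)
[5] flags=1010 HI?T → r1=0x38
[6] flags=1010 LS?F → skip
[7] flags=1000 → (cmp)
[8] flags=1000 VC?T → r3=0xc7
[9] flags=1000 CS?F → skip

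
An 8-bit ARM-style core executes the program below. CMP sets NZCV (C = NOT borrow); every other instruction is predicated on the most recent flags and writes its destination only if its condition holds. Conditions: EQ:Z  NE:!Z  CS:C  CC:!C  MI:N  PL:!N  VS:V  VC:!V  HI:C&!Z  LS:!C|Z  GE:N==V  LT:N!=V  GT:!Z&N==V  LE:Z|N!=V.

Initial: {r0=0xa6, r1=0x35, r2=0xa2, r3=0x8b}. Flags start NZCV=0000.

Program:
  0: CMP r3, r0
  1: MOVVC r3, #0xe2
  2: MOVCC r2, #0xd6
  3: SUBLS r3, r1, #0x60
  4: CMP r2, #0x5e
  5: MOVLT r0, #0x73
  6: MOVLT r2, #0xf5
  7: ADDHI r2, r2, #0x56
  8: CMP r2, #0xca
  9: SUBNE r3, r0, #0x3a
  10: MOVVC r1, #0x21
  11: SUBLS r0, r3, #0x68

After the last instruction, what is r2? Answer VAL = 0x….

VAL = 0x4b

0: ✓ CMP  NZCV=1000
1: ✓ MOVVC  r3←0xe2
2: ✓ MOVCC  r2←0xd6
3: ✓ SUBLS  r3←0xd5
4: ✓ CMP  NZCV=0011
5: ✓ MOVLT  r0←0x73
6: ✓ MOVLT  r2←0xf5
7: ✓ ADDHI  r2←0x4b
8: ✓ CMP  NZCV=1001
9: ✓ SUBNE  r3←0x39
10: · MOVVC
11: ✓ SUBLS  r0←0xd1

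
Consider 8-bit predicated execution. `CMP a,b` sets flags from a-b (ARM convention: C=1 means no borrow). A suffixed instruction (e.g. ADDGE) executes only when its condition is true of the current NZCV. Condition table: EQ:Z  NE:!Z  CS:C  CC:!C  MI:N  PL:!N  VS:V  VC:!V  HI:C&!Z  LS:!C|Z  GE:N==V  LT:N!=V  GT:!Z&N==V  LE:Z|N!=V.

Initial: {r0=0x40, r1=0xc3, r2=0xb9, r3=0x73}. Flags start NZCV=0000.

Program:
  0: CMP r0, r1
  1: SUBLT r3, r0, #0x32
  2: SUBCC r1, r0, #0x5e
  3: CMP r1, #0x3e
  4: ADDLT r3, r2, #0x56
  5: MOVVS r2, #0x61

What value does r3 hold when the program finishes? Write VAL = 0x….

VAL = 0x0f

0: ✓ CMP  NZCV=0000
1: · SUBLT
2: ✓ SUBCC  r1←0xe2
3: ✓ CMP  NZCV=1010
4: ✓ ADDLT  r3←0x0f
5: · MOVVS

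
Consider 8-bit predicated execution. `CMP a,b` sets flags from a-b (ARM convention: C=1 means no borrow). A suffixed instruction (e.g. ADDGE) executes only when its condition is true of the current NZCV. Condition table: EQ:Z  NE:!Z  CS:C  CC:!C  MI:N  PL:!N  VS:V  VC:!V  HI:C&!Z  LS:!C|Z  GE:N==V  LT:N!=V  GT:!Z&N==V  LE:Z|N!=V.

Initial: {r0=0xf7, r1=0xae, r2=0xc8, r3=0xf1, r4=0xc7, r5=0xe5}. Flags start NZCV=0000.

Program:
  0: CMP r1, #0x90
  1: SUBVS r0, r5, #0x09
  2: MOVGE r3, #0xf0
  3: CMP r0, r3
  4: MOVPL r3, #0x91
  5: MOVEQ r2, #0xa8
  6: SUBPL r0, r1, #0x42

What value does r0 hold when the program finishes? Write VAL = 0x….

VAL = 0x6c

0: ✓ CMP  NZCV=0010
1: · SUBVS
2: ✓ MOVGE  r3←0xf0
3: ✓ CMP  NZCV=0010
4: ✓ MOVPL  r3←0x91
5: · MOVEQ
6: ✓ SUBPL  r0←0x6c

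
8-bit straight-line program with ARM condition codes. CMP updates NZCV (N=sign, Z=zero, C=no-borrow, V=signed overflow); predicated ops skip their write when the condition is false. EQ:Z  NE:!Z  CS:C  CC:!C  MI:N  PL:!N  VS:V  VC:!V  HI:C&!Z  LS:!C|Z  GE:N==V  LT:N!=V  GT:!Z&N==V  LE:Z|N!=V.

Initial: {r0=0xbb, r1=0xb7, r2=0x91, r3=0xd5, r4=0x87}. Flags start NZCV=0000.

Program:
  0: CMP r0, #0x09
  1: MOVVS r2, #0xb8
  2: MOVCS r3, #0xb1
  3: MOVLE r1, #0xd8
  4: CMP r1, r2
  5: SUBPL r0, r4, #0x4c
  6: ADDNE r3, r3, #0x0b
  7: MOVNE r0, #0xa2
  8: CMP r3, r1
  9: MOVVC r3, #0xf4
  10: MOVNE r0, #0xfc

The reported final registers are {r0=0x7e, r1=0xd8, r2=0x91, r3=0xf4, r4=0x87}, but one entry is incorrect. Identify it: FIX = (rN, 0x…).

[0] flags=1010 → (cmp)
[1] flags=1010 VS?F → skip
[2] flags=1010 CS?T → r3=0xb1
[3] flags=1010 LE?T → r1=0xd8
[4] flags=0010 → (cmp)
[5] flags=0010 PL?T → r0=0x3b
[6] flags=0010 NE?T → r3=0xbc
[7] flags=0010 NE?T → r0=0xa2
[8] flags=1000 → (cmp)
[9] flags=1000 VC?T → r3=0xf4
[10] flags=1000 NE?T → r0=0xfc

FIX = (r0, 0xfc)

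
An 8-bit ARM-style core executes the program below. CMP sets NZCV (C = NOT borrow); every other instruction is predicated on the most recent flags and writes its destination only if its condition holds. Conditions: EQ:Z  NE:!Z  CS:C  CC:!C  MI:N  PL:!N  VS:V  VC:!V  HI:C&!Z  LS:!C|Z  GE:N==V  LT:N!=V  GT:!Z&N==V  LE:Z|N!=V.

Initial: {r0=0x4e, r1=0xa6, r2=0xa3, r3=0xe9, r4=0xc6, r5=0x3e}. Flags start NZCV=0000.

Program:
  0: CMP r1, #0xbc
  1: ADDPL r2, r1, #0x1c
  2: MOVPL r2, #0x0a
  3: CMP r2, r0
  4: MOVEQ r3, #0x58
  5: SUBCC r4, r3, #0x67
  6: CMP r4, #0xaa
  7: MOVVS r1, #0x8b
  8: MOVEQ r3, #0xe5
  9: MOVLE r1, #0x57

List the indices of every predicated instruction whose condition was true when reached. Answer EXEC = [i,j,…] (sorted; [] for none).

EXEC = []

0: ✓ CMP  NZCV=1000
1: · ADDPL
2: · MOVPL
3: ✓ CMP  NZCV=0011
4: · MOVEQ
5: · SUBCC
6: ✓ CMP  NZCV=0010
7: · MOVVS
8: · MOVEQ
9: · MOVLE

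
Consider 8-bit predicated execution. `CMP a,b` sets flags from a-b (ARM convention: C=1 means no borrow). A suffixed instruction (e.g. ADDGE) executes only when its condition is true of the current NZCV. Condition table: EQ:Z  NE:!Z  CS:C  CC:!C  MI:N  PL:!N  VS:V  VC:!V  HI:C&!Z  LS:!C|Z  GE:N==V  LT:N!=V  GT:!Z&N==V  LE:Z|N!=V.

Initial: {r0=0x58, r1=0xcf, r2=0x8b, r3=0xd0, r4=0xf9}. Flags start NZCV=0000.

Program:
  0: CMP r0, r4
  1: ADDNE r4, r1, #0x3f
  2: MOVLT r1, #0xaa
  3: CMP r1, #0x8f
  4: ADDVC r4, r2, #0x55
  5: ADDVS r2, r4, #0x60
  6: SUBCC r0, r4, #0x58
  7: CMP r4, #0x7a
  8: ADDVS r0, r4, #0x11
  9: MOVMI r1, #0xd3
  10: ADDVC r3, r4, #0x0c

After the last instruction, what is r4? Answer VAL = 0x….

[0] flags=0000 → (cmp)
[1] flags=0000 NE?T → r4=0x0e
[2] flags=0000 LT?F → skip
[3] flags=0010 → (cmp)
[4] flags=0010 VC?T → r4=0xe0
[5] flags=0010 VS?F → skip
[6] flags=0010 CC?F → skip
[7] flags=0011 → (cmp)
[8] flags=0011 VS?T → r0=0xf1
[9] flags=0011 MI?F → skip
[10] flags=0011 VC?F → skip

VAL = 0xe0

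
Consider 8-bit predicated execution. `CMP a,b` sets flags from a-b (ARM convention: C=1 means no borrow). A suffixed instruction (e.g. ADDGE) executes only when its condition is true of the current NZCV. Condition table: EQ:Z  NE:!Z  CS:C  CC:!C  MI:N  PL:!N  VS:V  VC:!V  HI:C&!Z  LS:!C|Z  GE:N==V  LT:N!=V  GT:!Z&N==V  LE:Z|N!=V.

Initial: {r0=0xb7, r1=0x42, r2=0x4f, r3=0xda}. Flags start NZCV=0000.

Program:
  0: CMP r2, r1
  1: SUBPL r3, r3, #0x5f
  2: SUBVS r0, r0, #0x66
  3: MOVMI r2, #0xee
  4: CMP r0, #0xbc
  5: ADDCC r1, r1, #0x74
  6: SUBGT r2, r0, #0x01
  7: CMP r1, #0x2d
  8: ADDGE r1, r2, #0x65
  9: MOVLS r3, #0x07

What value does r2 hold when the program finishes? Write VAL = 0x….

VAL = 0x4f

0: ✓ CMP  NZCV=0010
1: ✓ SUBPL  r3←0x7b
2: · SUBVS
3: · MOVMI
4: ✓ CMP  NZCV=1000
5: ✓ ADDCC  r1←0xb6
6: · SUBGT
7: ✓ CMP  NZCV=1010
8: · ADDGE
9: · MOVLS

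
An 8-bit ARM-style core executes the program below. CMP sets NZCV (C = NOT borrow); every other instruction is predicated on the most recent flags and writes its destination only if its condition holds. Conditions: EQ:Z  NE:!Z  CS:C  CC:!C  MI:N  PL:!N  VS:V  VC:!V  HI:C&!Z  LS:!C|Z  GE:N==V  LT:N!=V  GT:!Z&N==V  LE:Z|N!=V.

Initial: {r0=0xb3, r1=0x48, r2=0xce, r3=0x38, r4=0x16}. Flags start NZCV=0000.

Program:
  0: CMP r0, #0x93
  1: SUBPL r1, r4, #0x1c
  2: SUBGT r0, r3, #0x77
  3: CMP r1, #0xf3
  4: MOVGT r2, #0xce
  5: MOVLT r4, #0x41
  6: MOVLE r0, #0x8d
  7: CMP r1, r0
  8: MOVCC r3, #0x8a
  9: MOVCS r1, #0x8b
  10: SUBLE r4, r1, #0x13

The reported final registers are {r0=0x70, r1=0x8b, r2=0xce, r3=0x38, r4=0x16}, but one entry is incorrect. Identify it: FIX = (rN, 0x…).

FIX = (r0, 0xc1)

[0] flags=0010 → (cmp)
[1] flags=0010 PL?T → r1=0xfa
[2] flags=0010 GT?T → r0=0xc1
[3] flags=0010 → (cmp)
[4] flags=0010 GT?T → r2=0xce
[5] flags=0010 LT?F → skip
[6] flags=0010 LE?F → skip
[7] flags=0010 → (cmp)
[8] flags=0010 CC?F → skip
[9] flags=0010 CS?T → r1=0x8b
[10] flags=0010 LE?F → skip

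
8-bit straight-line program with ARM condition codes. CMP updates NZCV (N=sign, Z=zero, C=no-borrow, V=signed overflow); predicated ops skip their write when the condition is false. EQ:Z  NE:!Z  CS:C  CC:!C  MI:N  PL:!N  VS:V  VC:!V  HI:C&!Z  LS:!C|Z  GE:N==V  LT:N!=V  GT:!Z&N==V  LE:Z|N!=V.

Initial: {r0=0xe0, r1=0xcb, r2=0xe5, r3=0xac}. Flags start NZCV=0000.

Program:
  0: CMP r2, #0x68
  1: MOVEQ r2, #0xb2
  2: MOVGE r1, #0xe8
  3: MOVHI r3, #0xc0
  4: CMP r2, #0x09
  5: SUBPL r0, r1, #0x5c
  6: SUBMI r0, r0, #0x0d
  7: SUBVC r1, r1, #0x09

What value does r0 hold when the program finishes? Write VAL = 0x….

VAL = 0xd3

0: ✓ CMP  NZCV=0011
1: · MOVEQ
2: · MOVGE
3: ✓ MOVHI  r3←0xc0
4: ✓ CMP  NZCV=1010
5: · SUBPL
6: ✓ SUBMI  r0←0xd3
7: ✓ SUBVC  r1←0xc2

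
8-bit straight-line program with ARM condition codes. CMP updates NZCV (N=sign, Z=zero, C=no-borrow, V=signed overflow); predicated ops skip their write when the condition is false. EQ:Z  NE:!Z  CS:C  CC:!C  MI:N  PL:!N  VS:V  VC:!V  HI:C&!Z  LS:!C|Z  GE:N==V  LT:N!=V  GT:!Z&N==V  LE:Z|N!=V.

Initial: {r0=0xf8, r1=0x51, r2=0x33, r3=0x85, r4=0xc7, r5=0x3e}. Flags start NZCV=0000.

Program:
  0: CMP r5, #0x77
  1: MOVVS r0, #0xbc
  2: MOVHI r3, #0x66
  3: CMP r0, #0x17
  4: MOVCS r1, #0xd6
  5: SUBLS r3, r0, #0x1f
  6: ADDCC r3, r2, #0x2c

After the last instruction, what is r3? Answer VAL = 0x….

0: ✓ CMP  NZCV=1000
1: · MOVVS
2: · MOVHI
3: ✓ CMP  NZCV=1010
4: ✓ MOVCS  r1←0xd6
5: · SUBLS
6: · ADDCC

VAL = 0x85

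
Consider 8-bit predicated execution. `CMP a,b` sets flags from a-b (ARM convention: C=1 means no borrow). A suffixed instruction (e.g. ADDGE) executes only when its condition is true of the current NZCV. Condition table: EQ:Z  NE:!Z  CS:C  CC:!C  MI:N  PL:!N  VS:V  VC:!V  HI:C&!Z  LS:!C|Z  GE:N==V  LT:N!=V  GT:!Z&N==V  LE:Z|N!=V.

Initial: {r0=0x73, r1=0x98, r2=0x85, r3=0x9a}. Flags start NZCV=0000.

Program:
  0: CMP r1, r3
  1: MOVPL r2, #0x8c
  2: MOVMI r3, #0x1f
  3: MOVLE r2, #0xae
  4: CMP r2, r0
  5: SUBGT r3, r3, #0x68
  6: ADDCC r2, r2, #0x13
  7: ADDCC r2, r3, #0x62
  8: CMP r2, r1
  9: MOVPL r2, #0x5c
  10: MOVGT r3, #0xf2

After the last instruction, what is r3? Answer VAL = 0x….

[0] flags=1000 → (cmp)
[1] flags=1000 PL?F → skip
[2] flags=1000 MI?T → r3=0x1f
[3] flags=1000 LE?T → r2=0xae
[4] flags=0011 → (cmp)
[5] flags=0011 GT?F → skip
[6] flags=0011 CC?F → skip
[7] flags=0011 CC?F → skip
[8] flags=0010 → (cmp)
[9] flags=0010 PL?T → r2=0x5c
[10] flags=0010 GT?T → r3=0xf2

VAL = 0xf2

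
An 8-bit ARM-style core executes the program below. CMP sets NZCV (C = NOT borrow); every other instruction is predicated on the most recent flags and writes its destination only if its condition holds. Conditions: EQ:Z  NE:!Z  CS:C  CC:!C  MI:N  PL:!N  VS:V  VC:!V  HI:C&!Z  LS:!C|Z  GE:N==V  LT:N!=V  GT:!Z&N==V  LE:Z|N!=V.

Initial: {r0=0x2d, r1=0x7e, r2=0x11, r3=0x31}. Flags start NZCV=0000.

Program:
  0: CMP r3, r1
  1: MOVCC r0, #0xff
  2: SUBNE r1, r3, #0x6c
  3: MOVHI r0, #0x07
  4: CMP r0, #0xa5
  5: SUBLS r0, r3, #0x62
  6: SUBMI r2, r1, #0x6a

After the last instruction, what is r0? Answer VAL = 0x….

VAL = 0xff

[0] flags=1000 → (cmp)
[1] flags=1000 CC?T → r0=0xff
[2] flags=1000 NE?T → r1=0xc5
[3] flags=1000 HI?F → skip
[4] flags=0010 → (cmp)
[5] flags=0010 LS?F → skip
[6] flags=0010 MI?F → skip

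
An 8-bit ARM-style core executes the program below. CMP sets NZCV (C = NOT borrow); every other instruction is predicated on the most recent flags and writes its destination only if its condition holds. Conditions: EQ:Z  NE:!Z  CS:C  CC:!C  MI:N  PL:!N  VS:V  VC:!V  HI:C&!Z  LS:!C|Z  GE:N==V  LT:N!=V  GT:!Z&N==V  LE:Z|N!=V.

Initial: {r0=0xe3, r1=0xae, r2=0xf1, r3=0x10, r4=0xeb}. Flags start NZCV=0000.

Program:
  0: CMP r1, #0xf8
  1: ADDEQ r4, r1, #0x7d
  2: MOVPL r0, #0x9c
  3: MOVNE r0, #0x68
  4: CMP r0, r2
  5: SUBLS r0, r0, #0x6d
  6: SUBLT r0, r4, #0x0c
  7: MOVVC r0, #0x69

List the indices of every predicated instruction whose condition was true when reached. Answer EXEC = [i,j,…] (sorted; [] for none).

[0] flags=1000 → (cmp)
[1] flags=1000 EQ?F → skip
[2] flags=1000 PL?F → skip
[3] flags=1000 NE?T → r0=0x68
[4] flags=0000 → (cmp)
[5] flags=0000 LS?T → r0=0xfb
[6] flags=0000 LT?F → skip
[7] flags=0000 VC?T → r0=0x69

EXEC = [3,5,7]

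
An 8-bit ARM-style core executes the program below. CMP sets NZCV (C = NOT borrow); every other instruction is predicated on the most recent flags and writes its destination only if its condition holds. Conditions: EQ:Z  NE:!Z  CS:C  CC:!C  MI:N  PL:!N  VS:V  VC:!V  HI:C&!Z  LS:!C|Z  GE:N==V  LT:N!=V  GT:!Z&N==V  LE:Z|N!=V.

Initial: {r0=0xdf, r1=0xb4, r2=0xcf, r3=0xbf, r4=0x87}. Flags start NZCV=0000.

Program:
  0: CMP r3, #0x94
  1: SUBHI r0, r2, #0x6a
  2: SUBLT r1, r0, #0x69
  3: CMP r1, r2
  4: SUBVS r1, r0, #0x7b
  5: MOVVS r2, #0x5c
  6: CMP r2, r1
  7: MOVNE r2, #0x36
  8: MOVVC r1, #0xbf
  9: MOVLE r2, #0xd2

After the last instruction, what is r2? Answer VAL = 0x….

[0] flags=0010 → (cmp)
[1] flags=0010 HI?T → r0=0x65
[2] flags=0010 LT?F → skip
[3] flags=1000 → (cmp)
[4] flags=1000 VS?F → skip
[5] flags=1000 VS?F → skip
[6] flags=0010 → (cmp)
[7] flags=0010 NE?T → r2=0x36
[8] flags=0010 VC?T → r1=0xbf
[9] flags=0010 LE?F → skip

VAL = 0x36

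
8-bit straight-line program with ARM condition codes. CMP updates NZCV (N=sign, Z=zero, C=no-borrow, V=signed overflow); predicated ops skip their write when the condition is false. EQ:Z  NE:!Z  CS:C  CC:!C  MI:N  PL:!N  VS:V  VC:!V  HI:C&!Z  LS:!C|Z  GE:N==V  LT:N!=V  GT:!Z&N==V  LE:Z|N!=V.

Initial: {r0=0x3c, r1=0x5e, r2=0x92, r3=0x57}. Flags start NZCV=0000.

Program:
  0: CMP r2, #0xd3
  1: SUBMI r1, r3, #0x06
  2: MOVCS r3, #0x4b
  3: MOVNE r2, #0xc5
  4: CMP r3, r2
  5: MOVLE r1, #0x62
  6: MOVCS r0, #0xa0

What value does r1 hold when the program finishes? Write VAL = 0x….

VAL = 0x51

[0] flags=1000 → (cmp)
[1] flags=1000 MI?T → r1=0x51
[2] flags=1000 CS?F → skip
[3] flags=1000 NE?T → r2=0xc5
[4] flags=1001 → (cmp)
[5] flags=1001 LE?F → skip
[6] flags=1001 CS?F → skip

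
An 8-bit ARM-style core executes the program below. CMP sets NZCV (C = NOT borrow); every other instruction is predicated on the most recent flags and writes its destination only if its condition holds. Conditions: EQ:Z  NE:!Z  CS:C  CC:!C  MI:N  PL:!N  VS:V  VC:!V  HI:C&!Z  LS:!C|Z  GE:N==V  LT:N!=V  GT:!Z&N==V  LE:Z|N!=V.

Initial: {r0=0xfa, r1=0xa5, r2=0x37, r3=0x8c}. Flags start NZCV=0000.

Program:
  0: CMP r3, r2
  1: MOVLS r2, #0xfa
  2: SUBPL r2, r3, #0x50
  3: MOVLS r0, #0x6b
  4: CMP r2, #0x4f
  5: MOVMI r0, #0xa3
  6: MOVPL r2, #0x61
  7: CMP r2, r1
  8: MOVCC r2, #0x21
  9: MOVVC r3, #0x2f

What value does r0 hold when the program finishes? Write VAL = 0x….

[0] flags=0011 → (cmp)
[1] flags=0011 LS?F → skip
[2] flags=0011 PL?T → r2=0x3c
[3] flags=0011 LS?F → skip
[4] flags=1000 → (cmp)
[5] flags=1000 MI?T → r0=0xa3
[6] flags=1000 PL?F → skip
[7] flags=1001 → (cmp)
[8] flags=1001 CC?T → r2=0x21
[9] flags=1001 VC?F → skip

VAL = 0xa3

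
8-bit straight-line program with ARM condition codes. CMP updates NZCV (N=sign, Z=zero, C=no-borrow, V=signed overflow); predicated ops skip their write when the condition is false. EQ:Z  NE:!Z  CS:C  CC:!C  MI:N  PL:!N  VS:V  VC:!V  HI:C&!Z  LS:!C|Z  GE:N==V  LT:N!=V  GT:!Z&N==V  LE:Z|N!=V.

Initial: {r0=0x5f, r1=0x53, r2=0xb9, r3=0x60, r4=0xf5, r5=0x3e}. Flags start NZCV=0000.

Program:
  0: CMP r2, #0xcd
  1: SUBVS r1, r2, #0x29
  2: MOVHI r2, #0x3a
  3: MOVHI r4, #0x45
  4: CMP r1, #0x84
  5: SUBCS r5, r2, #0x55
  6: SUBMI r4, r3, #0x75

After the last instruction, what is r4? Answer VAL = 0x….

VAL = 0xeb

[0] flags=1000 → (cmp)
[1] flags=1000 VS?F → skip
[2] flags=1000 HI?F → skip
[3] flags=1000 HI?F → skip
[4] flags=1001 → (cmp)
[5] flags=1001 CS?F → skip
[6] flags=1001 MI?T → r4=0xeb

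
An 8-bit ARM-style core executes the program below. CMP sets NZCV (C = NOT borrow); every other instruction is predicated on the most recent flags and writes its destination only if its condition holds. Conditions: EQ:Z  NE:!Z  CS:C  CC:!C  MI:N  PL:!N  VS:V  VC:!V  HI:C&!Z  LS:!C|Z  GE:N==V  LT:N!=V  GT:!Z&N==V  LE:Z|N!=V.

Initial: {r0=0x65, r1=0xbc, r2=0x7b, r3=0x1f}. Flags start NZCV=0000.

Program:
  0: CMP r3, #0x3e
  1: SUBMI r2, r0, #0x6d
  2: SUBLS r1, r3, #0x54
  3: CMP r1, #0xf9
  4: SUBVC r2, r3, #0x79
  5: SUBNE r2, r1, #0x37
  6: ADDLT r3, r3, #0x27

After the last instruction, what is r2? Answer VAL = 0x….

VAL = 0x94

[0] flags=1000 → (cmp)
[1] flags=1000 MI?T → r2=0xf8
[2] flags=1000 LS?T → r1=0xcb
[3] flags=1000 → (cmp)
[4] flags=1000 VC?T → r2=0xa6
[5] flags=1000 NE?T → r2=0x94
[6] flags=1000 LT?T → r3=0x46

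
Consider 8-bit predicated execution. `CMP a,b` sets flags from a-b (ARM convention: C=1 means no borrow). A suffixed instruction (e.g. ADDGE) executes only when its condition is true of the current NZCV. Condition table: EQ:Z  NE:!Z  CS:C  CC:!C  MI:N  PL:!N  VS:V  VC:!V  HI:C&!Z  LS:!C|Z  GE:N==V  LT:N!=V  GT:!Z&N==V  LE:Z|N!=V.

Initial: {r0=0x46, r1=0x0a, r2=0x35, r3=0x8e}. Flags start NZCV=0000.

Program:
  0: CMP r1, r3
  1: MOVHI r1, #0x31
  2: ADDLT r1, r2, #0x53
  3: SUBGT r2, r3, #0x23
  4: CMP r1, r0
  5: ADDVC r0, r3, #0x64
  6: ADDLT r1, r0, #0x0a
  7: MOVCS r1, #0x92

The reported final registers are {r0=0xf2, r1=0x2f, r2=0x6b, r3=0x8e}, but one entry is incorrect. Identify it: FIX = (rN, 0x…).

FIX = (r1, 0xfc)

0: ✓ CMP  NZCV=0000
1: · MOVHI
2: · ADDLT
3: ✓ SUBGT  r2←0x6b
4: ✓ CMP  NZCV=1000
5: ✓ ADDVC  r0←0xf2
6: ✓ ADDLT  r1←0xfc
7: · MOVCS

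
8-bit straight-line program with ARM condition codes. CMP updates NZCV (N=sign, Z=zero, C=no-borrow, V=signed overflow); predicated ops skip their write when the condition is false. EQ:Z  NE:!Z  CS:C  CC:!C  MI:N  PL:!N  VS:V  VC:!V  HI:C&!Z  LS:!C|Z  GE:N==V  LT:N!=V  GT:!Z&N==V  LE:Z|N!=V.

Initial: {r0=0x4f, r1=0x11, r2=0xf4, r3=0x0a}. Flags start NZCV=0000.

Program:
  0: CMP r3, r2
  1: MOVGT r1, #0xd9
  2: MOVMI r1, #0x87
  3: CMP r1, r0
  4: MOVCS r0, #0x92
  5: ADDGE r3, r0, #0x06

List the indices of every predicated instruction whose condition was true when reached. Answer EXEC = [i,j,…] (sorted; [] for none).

[0] flags=0000 → (cmp)
[1] flags=0000 GT?T → r1=0xd9
[2] flags=0000 MI?F → skip
[3] flags=1010 → (cmp)
[4] flags=1010 CS?T → r0=0x92
[5] flags=1010 GE?F → skip

EXEC = [1,4]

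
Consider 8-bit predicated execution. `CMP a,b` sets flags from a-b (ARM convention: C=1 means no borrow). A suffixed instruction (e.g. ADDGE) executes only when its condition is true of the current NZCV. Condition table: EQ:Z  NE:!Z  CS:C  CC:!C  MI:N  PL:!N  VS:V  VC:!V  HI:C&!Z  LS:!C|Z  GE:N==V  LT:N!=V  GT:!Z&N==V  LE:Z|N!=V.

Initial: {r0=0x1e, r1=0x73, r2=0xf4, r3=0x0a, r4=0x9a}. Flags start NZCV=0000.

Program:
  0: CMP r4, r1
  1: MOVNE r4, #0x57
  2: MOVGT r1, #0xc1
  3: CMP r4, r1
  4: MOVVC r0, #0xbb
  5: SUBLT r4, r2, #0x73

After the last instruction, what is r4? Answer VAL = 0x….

VAL = 0x81

0: ✓ CMP  NZCV=0011
1: ✓ MOVNE  r4←0x57
2: · MOVGT
3: ✓ CMP  NZCV=1000
4: ✓ MOVVC  r0←0xbb
5: ✓ SUBLT  r4←0x81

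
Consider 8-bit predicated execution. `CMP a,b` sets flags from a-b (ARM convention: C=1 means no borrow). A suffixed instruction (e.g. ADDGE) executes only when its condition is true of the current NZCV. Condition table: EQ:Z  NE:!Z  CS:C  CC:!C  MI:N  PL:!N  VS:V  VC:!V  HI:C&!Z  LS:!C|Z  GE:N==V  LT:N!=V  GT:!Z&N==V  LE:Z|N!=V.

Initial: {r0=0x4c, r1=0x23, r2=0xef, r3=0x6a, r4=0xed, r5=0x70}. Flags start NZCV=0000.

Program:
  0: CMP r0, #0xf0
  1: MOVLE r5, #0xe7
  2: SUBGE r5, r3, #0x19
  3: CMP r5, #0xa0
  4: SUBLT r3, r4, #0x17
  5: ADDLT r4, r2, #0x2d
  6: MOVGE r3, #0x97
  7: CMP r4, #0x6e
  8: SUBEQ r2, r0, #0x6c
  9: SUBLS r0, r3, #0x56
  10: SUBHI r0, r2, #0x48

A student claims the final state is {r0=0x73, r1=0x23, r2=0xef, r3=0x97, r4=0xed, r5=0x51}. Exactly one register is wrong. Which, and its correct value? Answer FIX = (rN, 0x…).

[0] flags=0000 → (cmp)
[1] flags=0000 LE?F → skip
[2] flags=0000 GE?T → r5=0x51
[3] flags=1001 → (cmp)
[4] flags=1001 LT?F → skip
[5] flags=1001 LT?F → skip
[6] flags=1001 GE?T → r3=0x97
[7] flags=0011 → (cmp)
[8] flags=0011 EQ?F → skip
[9] flags=0011 LS?F → skip
[10] flags=0011 HI?T → r0=0xa7

FIX = (r0, 0xa7)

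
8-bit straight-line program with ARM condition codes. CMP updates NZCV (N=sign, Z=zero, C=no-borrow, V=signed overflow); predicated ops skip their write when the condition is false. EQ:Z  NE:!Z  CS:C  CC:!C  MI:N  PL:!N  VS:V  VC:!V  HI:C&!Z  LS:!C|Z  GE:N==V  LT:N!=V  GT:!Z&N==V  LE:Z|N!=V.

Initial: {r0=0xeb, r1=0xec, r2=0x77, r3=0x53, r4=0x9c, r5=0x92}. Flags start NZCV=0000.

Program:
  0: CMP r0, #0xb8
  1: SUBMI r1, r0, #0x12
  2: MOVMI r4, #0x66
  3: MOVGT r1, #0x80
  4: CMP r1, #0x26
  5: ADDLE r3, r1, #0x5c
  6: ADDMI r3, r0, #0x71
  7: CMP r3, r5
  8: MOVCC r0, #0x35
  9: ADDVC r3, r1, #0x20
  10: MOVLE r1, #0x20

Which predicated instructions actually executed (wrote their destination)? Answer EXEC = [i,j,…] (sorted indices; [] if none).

0: ✓ CMP  NZCV=0010
1: · SUBMI
2: · MOVMI
3: ✓ MOVGT  r1←0x80
4: ✓ CMP  NZCV=0011
5: ✓ ADDLE  r3←0xdc
6: · ADDMI
7: ✓ CMP  NZCV=0010
8: · MOVCC
9: ✓ ADDVC  r3←0xa0
10: · MOVLE

EXEC = [3,5,9]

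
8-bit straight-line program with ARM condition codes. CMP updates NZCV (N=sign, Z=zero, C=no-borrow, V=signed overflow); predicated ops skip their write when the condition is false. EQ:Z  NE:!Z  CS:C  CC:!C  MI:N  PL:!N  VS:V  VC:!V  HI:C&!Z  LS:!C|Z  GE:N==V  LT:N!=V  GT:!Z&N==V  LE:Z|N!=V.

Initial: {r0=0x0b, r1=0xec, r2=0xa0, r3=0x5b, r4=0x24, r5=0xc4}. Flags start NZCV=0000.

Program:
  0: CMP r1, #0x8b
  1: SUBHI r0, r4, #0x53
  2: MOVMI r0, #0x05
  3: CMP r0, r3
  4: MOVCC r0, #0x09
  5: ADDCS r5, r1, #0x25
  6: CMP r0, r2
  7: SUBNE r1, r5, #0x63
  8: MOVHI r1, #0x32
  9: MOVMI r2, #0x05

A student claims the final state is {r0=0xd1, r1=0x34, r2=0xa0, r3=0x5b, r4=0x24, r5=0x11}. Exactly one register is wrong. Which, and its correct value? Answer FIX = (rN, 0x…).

FIX = (r1, 0x32)

[0] flags=0010 → (cmp)
[1] flags=0010 HI?T → r0=0xd1
[2] flags=0010 MI?F → skip
[3] flags=0011 → (cmp)
[4] flags=0011 CC?F → skip
[5] flags=0011 CS?T → r5=0x11
[6] flags=0010 → (cmp)
[7] flags=0010 NE?T → r1=0xae
[8] flags=0010 HI?T → r1=0x32
[9] flags=0010 MI?F → skip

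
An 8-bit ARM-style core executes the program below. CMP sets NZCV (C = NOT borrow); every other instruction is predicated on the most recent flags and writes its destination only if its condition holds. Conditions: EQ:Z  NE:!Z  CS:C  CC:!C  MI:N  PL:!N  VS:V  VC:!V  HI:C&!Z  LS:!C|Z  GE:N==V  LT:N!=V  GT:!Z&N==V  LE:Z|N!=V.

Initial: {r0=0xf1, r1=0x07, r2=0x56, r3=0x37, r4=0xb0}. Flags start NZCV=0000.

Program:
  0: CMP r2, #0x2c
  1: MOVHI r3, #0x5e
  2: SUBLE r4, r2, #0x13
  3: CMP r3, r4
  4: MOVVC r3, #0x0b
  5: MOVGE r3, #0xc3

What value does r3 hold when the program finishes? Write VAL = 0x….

[0] flags=0010 → (cmp)
[1] flags=0010 HI?T → r3=0x5e
[2] flags=0010 LE?F → skip
[3] flags=1001 → (cmp)
[4] flags=1001 VC?F → skip
[5] flags=1001 GE?T → r3=0xc3

VAL = 0xc3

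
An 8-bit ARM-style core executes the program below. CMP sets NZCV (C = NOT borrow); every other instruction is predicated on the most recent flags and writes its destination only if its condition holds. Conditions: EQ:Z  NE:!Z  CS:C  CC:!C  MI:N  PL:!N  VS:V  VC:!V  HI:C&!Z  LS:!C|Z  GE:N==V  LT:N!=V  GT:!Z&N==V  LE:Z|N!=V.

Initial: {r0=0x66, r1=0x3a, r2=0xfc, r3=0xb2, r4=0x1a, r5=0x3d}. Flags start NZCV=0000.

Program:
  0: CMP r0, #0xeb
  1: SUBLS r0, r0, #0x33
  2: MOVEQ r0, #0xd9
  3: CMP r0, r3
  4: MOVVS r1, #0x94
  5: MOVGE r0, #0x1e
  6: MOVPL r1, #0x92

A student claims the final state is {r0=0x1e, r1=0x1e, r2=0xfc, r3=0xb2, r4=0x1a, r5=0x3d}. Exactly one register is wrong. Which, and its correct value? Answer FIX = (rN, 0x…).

FIX = (r1, 0x94)

0: ✓ CMP  NZCV=0000
1: ✓ SUBLS  r0←0x33
2: · MOVEQ
3: ✓ CMP  NZCV=1001
4: ✓ MOVVS  r1←0x94
5: ✓ MOVGE  r0←0x1e
6: · MOVPL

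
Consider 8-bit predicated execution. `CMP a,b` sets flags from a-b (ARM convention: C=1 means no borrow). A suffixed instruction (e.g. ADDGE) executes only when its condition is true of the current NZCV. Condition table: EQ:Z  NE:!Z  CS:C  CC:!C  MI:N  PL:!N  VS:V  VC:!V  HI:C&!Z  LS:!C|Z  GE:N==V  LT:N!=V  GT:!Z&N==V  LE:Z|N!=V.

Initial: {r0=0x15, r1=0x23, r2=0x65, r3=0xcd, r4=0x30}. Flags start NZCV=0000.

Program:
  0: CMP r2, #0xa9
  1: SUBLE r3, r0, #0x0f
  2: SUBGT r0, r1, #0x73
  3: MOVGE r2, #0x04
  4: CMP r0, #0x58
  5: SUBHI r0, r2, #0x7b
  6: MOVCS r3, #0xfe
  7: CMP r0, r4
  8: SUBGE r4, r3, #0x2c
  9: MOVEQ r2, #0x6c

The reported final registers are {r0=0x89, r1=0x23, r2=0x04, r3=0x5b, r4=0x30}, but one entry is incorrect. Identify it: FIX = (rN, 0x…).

FIX = (r3, 0xfe)

[0] flags=1001 → (cmp)
[1] flags=1001 LE?F → skip
[2] flags=1001 GT?T → r0=0xb0
[3] flags=1001 GE?T → r2=0x04
[4] flags=0011 → (cmp)
[5] flags=0011 HI?T → r0=0x89
[6] flags=0011 CS?T → r3=0xfe
[7] flags=0011 → (cmp)
[8] flags=0011 GE?F → skip
[9] flags=0011 EQ?F → skip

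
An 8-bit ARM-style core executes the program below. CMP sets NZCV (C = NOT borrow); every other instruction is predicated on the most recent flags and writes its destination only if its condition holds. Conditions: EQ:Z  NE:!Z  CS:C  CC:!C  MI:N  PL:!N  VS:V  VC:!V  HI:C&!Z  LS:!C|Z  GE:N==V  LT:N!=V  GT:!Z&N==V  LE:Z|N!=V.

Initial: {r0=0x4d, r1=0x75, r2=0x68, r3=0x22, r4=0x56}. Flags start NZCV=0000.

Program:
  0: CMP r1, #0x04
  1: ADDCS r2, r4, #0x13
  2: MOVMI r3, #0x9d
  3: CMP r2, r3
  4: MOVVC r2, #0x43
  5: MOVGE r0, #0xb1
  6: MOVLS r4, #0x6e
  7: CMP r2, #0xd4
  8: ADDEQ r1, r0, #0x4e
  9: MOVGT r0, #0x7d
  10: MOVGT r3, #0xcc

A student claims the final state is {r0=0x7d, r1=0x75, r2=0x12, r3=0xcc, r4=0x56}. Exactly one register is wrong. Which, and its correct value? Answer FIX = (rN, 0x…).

0: ✓ CMP  NZCV=0010
1: ✓ ADDCS  r2←0x69
2: · MOVMI
3: ✓ CMP  NZCV=0010
4: ✓ MOVVC  r2←0x43
5: ✓ MOVGE  r0←0xb1
6: · MOVLS
7: ✓ CMP  NZCV=0000
8: · ADDEQ
9: ✓ MOVGT  r0←0x7d
10: ✓ MOVGT  r3←0xcc

FIX = (r2, 0x43)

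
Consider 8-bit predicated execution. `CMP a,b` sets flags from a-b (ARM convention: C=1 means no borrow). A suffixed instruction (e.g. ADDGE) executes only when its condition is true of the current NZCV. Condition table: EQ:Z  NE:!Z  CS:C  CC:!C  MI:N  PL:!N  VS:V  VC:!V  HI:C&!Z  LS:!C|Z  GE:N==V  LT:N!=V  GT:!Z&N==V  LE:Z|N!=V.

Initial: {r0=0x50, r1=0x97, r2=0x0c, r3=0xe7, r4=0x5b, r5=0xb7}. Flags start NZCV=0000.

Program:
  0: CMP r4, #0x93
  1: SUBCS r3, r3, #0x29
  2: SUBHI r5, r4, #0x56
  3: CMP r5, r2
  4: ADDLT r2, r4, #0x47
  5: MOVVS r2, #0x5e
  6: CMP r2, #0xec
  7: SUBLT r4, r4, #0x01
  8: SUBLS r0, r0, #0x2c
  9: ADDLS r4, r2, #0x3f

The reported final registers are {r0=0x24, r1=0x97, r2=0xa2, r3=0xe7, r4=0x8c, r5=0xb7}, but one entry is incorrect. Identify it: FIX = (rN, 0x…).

FIX = (r4, 0xe1)

0: ✓ CMP  NZCV=1001
1: · SUBCS
2: · SUBHI
3: ✓ CMP  NZCV=1010
4: ✓ ADDLT  r2←0xa2
5: · MOVVS
6: ✓ CMP  NZCV=1000
7: ✓ SUBLT  r4←0x5a
8: ✓ SUBLS  r0←0x24
9: ✓ ADDLS  r4←0xe1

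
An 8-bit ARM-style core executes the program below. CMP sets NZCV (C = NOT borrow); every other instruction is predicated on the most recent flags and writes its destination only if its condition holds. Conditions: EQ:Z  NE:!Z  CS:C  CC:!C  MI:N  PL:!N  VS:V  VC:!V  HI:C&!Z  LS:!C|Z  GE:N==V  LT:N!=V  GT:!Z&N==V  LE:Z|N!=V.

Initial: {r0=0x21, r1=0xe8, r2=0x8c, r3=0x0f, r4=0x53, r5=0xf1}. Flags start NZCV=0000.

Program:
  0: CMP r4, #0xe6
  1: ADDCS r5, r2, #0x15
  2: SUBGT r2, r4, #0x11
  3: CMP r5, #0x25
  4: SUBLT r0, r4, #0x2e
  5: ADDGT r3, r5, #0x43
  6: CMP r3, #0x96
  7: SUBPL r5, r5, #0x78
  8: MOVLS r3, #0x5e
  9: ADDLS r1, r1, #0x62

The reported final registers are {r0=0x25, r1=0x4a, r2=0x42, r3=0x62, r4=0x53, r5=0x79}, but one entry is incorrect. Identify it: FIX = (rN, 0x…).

0: ✓ CMP  NZCV=0000
1: · ADDCS
2: ✓ SUBGT  r2←0x42
3: ✓ CMP  NZCV=1010
4: ✓ SUBLT  r0←0x25
5: · ADDGT
6: ✓ CMP  NZCV=0000
7: ✓ SUBPL  r5←0x79
8: ✓ MOVLS  r3←0x5e
9: ✓ ADDLS  r1←0x4a

FIX = (r3, 0x5e)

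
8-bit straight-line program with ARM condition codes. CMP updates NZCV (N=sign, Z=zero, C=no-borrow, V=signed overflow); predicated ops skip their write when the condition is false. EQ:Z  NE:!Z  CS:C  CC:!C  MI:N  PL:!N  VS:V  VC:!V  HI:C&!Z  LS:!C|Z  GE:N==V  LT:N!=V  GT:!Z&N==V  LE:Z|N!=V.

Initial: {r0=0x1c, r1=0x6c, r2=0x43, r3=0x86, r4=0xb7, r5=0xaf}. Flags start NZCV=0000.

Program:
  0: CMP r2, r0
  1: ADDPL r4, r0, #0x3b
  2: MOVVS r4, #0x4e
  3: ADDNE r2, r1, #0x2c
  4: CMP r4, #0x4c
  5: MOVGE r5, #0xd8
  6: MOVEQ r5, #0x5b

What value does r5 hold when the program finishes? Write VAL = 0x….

[0] flags=0010 → (cmp)
[1] flags=0010 PL?T → r4=0x57
[2] flags=0010 VS?F → skip
[3] flags=0010 NE?T → r2=0x98
[4] flags=0010 → (cmp)
[5] flags=0010 GE?T → r5=0xd8
[6] flags=0010 EQ?F → skip

VAL = 0xd8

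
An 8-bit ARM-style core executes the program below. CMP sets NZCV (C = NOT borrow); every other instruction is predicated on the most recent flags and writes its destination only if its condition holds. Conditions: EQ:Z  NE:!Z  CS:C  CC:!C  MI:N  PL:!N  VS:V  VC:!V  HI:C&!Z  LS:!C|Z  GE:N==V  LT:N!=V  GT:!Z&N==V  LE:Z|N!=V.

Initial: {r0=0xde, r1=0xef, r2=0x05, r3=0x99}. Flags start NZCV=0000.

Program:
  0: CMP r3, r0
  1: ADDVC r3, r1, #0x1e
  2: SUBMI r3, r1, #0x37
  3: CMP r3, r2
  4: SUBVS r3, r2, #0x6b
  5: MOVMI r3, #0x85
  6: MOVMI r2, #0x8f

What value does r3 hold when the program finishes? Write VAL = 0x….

0: ✓ CMP  NZCV=1000
1: ✓ ADDVC  r3←0x0d
2: ✓ SUBMI  r3←0xb8
3: ✓ CMP  NZCV=1010
4: · SUBVS
5: ✓ MOVMI  r3←0x85
6: ✓ MOVMI  r2←0x8f

VAL = 0x85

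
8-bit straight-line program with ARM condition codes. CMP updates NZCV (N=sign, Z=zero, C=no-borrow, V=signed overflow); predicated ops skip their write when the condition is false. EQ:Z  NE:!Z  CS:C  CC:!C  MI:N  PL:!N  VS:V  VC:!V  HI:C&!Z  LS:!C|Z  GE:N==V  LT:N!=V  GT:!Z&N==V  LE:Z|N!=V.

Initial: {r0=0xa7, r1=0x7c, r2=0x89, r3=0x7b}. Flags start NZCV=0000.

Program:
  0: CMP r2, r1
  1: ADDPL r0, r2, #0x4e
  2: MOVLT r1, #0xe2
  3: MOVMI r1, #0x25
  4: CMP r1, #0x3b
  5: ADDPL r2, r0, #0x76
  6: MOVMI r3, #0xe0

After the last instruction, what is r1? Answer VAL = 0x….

0: ✓ CMP  NZCV=0011
1: ✓ ADDPL  r0←0xd7
2: ✓ MOVLT  r1←0xe2
3: · MOVMI
4: ✓ CMP  NZCV=1010
5: · ADDPL
6: ✓ MOVMI  r3←0xe0

VAL = 0xe2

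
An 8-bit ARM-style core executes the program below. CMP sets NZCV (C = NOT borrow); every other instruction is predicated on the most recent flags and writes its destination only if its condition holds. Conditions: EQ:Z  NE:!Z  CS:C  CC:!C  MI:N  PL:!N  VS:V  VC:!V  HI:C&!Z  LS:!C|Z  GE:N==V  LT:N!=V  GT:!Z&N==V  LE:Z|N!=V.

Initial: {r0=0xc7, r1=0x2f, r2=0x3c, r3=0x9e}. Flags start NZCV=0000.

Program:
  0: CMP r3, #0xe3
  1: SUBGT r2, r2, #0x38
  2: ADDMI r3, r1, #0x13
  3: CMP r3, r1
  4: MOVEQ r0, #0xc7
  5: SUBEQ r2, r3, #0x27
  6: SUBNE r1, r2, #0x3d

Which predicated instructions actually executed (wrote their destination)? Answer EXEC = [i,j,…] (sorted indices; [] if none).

EXEC = [2,6]

0: ✓ CMP  NZCV=1000
1: · SUBGT
2: ✓ ADDMI  r3←0x42
3: ✓ CMP  NZCV=0010
4: · MOVEQ
5: · SUBEQ
6: ✓ SUBNE  r1←0xff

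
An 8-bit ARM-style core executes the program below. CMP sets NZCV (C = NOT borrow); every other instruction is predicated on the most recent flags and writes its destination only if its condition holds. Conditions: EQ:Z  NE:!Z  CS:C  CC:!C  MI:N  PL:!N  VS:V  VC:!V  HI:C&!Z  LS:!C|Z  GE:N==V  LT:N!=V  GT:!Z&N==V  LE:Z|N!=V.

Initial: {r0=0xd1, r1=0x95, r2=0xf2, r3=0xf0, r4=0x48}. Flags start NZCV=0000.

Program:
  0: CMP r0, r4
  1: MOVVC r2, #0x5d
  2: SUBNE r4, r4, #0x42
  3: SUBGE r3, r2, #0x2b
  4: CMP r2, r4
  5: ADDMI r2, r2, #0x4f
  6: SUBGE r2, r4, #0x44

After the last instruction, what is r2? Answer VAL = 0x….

VAL = 0xc2

[0] flags=1010 → (cmp)
[1] flags=1010 VC?T → r2=0x5d
[2] flags=1010 NE?T → r4=0x06
[3] flags=1010 GE?F → skip
[4] flags=0010 → (cmp)
[5] flags=0010 MI?F → skip
[6] flags=0010 GE?T → r2=0xc2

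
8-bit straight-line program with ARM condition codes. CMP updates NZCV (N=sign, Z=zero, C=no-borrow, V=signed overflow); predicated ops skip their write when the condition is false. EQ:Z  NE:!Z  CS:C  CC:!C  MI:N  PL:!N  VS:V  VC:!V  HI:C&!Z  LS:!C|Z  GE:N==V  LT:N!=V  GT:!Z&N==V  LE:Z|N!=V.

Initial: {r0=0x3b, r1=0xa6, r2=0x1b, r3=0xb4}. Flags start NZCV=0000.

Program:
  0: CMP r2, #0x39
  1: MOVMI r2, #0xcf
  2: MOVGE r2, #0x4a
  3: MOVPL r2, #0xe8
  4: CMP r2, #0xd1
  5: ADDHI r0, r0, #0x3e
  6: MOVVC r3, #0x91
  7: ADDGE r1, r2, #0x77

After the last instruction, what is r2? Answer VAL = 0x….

VAL = 0xcf

0: ✓ CMP  NZCV=1000
1: ✓ MOVMI  r2←0xcf
2: · MOVGE
3: · MOVPL
4: ✓ CMP  NZCV=1000
5: · ADDHI
6: ✓ MOVVC  r3←0x91
7: · ADDGE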